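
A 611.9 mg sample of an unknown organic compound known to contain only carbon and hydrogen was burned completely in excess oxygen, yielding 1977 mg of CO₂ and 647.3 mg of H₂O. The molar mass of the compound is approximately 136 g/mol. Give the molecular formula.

mol C = 1.977 g CO₂ ÷ 44.009 g/mol = 0.044923 mol
mol H = 2 × 0.6473 g H₂O ÷ 18.015 g/mol = 0.071862 mol
Divide by the smallest (0.044923 mol): C 1.000, H 1.600
Multiplying each by 5 gives whole numbers: C 5.00, H 8.00
Empirical formula: C5H8
Empirical-formula mass = 68.12 g/mol; 136 ÷ 68.12 ≈ 2, so the molecular formula is C10H16.

C10H16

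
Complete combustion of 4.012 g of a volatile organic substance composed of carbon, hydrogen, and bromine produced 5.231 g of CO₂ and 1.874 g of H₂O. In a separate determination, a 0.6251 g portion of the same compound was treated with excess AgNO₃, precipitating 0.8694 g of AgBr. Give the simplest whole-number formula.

C4H7Br

mol C = 5.231 g CO₂ ÷ 44.009 g/mol = 0.11886 mol
mol H = 2 × 1.874 g H₂O ÷ 18.015 g/mol = 0.20805 mol
From the AgBr data: mol Br per gram of compound = (0.8694 ÷ 187.772) ÷ 0.6251 = 0.0074069 mol/g, so in the 4.012 g combustion sample mol Br = 0.029717 mol
Divide by the smallest (0.029717 mol): C 4.000, H 7.001, Br 1.000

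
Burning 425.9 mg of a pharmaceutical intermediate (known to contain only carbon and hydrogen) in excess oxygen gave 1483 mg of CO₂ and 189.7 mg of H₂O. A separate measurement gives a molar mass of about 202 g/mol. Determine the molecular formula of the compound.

C16H10

mol C = 1.483 g CO₂ ÷ 44.009 g/mol = 0.033698 mol
mol H = 2 × 0.1897 g H₂O ÷ 18.015 g/mol = 0.021060 mol
Divide by the smallest (0.021060 mol): C 1.600, H 1.000
Multiplying each by 5 gives whole numbers: C 8.00, H 5.00
Empirical formula: C8H5
Empirical-formula mass = 101.13 g/mol; 202 ÷ 101.13 ≈ 2, so the molecular formula is C16H10.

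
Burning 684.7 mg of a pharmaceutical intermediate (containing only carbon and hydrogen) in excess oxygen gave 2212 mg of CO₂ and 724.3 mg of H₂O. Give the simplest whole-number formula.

C5H8

mol C = 2.212 g CO₂ ÷ 44.009 g/mol = 0.050262 mol
mol H = 2 × 0.7243 g H₂O ÷ 18.015 g/mol = 0.080411 mol
Divide by the smallest (0.050262 mol): C 1.000, H 1.600
Multiplying each by 5 gives whole numbers: C 5.00, H 8.00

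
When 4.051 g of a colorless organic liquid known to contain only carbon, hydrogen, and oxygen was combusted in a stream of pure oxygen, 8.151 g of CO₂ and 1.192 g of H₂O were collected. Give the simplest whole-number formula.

C7H5O4

mol C = 8.151 g CO₂ ÷ 44.009 g/mol = 0.18521 mol
mol H = 2 × 1.192 g H₂O ÷ 18.015 g/mol = 0.13233 mol
mass O = 4.051 − (2.2246 + 0.13339) = 1.6930 g → mol O = 1.6930 ÷ 15.999 = 0.10582 mol
Divide by the smallest (0.10582 mol): C 1.750, H 1.251, O 1.000
Multiplying each by 4 gives whole numbers: C 7.00, H 5.00, O 4.00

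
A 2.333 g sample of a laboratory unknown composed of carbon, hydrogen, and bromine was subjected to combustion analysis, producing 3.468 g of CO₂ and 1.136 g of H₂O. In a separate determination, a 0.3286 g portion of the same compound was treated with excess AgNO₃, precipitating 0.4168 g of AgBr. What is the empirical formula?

C5H8Br

mol C = 3.468 g CO₂ ÷ 44.009 g/mol = 0.078802 mol
mol H = 2 × 1.136 g H₂O ÷ 18.015 g/mol = 0.12612 mol
From the AgBr data: mol Br per gram of compound = (0.4168 ÷ 187.772) ÷ 0.3286 = 0.0067551 mol/g, so in the 2.333 g combustion sample mol Br = 0.015760 mol
Divide by the smallest (0.015760 mol): C 5.000, H 8.003, Br 1.000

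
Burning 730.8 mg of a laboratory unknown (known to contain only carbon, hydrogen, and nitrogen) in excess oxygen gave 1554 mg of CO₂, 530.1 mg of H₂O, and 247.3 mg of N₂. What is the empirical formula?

mol C = 1.554 g CO₂ ÷ 44.009 g/mol = 0.035311 mol
mol H = 2 × 0.5301 g H₂O ÷ 18.015 g/mol = 0.058851 mol
mol N = 2 × 0.2473 g N₂ ÷ 28.014 g/mol = 0.017655 mol
Divide by the smallest (0.017655 mol): C 2.000, H 3.333, N 1.000
Multiplying each by 3 gives whole numbers: C 6.00, H 10.00, N 3.00

C6H10N3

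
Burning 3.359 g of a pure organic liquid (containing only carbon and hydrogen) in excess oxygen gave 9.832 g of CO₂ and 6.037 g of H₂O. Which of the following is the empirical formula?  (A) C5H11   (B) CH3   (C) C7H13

(B) CH3

mol C = 9.832 g CO₂ ÷ 44.009 g/mol = 0.22341 mol
mol H = 2 × 6.037 g H₂O ÷ 18.015 g/mol = 0.67022 mol
Divide by the smallest (0.22341 mol): C 1.000, H 3.000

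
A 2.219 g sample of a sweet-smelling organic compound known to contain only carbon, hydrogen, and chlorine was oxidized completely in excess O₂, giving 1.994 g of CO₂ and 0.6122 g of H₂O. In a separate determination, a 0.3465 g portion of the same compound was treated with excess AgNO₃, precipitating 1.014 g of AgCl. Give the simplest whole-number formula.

C2H3Cl2

mol C = 1.994 g CO₂ ÷ 44.009 g/mol = 0.045309 mol
mol H = 2 × 0.6122 g H₂O ÷ 18.015 g/mol = 0.067966 mol
From the AgCl data: mol Cl per gram of compound = (1.014 ÷ 143.318) ÷ 0.3465 = 0.020419 mol/g, so in the 2.219 g combustion sample mol Cl = 0.045310 mol
Divide by the smallest (0.045309 mol): C 1.000, H 1.500, Cl 1.000
Multiplying each by 2 gives whole numbers: C 2.00, H 3.00, Cl 2.00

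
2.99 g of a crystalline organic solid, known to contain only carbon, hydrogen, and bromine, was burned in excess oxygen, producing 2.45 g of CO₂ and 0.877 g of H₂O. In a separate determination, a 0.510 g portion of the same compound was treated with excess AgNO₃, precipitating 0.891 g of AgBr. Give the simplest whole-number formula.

C4H7Br2

mol C = 2.45 g CO₂ ÷ 44.009 g/mol = 0.05567 mol
mol H = 2 × 0.877 g H₂O ÷ 18.015 g/mol = 0.09736 mol
From the AgBr data: mol Br per gram of compound = (0.891 ÷ 187.772) ÷ 0.510 = 0.009304 mol/g, so in the 2.99 g combustion sample mol Br = 0.02782 mol
Divide by the smallest (0.02782 mol): C 2.001, H 3.500, Br 1.000
Multiplying each by 2 gives whole numbers: C 4.00, H 7.00, Br 2.00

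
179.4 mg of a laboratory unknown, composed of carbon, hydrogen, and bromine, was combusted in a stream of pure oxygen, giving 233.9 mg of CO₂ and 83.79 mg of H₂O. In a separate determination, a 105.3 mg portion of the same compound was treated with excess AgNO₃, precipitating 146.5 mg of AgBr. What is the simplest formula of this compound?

C4H7Br

mol C = 0.2339 g CO₂ ÷ 44.009 g/mol = 0.0053148 mol
mol H = 2 × 0.08379 g H₂O ÷ 18.015 g/mol = 0.0093022 mol
From the AgBr data: mol Br per gram of compound = (0.1465 ÷ 187.772) ÷ 0.1053 = 0.0074093 mol/g, so in the 0.1794 g combustion sample mol Br = 0.0013292 mol
Divide by the smallest (0.0013292 mol): C 3.998, H 6.998, Br 1.000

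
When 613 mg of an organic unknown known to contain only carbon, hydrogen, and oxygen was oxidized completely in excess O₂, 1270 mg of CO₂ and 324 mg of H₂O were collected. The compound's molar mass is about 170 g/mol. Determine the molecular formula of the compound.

mol C = 1.27 g CO₂ ÷ 44.009 g/mol = 0.02886 mol
mol H = 2 × 0.324 g H₂O ÷ 18.015 g/mol = 0.03597 mol
mass O = 0.613 − (0.3466 + 0.03626) = 0.2301 g → mol O = 0.2301 ÷ 15.999 = 0.01438 mol
Divide by the smallest (0.01438 mol): C 2.006, H 2.501, O 1.000
Multiplying each by 2 gives whole numbers: C 4.01, H 5.00, O 2.00
Empirical formula: C4H5O2
Empirical-formula mass = 85.08 g/mol; 170 ÷ 85.08 ≈ 2, so the molecular formula is C8H10O4.

C8H10O4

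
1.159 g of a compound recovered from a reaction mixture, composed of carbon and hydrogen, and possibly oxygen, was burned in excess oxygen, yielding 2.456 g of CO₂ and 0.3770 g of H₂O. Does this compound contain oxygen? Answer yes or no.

yes

mol C = 2.456 g CO₂ ÷ 44.009 g/mol = 0.055807 mol
mol H = 2 × 0.3770 g H₂O ÷ 18.015 g/mol = 0.041854 mol
C and H account for only 0.71248 g of the 1.159 g sample; the remaining 0.44652 g must be oxygen.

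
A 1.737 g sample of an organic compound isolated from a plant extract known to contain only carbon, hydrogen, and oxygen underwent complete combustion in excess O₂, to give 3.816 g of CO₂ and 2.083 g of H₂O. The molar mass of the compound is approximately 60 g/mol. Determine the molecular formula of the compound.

mol C = 3.816 g CO₂ ÷ 44.009 g/mol = 0.086710 mol
mol H = 2 × 2.083 g H₂O ÷ 18.015 g/mol = 0.23125 mol
mass O = 1.737 − (1.0415 + 0.23310) = 0.46243 g → mol O = 0.46243 ÷ 15.999 = 0.028904 mol
Divide by the smallest (0.028904 mol): C 3.000, H 8.001, O 1.000
Empirical formula: C3H8O
Empirical-formula mass = 60.10 g/mol; 60 ÷ 60.10 ≈ 1, so the molecular formula is C3H8O.

C3H8O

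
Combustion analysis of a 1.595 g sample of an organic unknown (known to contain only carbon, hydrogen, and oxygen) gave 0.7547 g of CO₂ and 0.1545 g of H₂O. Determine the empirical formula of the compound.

mol C = 0.7547 g CO₂ ÷ 44.009 g/mol = 0.017149 mol
mol H = 2 × 0.1545 g H₂O ÷ 18.015 g/mol = 0.017152 mol
mass O = 1.595 − (0.20597 + 0.017290) = 1.3717 g → mol O = 1.3717 ÷ 15.999 = 0.085739 mol
Divide by the smallest (0.017149 mol): C 1.000, H 1.000, O 5.000

CHO5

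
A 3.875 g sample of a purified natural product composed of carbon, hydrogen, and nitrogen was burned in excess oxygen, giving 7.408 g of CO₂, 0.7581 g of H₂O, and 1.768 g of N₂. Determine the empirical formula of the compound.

mol C = 7.408 g CO₂ ÷ 44.009 g/mol = 0.16833 mol
mol H = 2 × 0.7581 g H₂O ÷ 18.015 g/mol = 0.084163 mol
mol N = 2 × 1.768 g N₂ ÷ 28.014 g/mol = 0.12622 mol
Divide by the smallest (0.084163 mol): C 2.000, H 1.000, N 1.500
Multiplying each by 2 gives whole numbers: C 4.00, H 2.00, N 3.00

C4H2N3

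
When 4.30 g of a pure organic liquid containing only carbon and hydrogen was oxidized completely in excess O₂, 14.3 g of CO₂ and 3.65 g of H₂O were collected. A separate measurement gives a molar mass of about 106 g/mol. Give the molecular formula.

C8H10

mol C = 14.3 g CO₂ ÷ 44.009 g/mol = 0.3249 mol
mol H = 2 × 3.65 g H₂O ÷ 18.015 g/mol = 0.4052 mol
Divide by the smallest (0.3249 mol): C 1.000, H 1.247
Multiplying each by 4 gives whole numbers: C 4.00, H 4.99
Empirical formula: C4H5
Empirical-formula mass = 53.08 g/mol; 106 ÷ 53.08 ≈ 2, so the molecular formula is C8H10.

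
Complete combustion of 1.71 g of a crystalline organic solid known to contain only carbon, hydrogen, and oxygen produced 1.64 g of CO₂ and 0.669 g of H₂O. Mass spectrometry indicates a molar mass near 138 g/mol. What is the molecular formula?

C3H6O6

mol C = 1.64 g CO₂ ÷ 44.009 g/mol = 0.03727 mol
mol H = 2 × 0.669 g H₂O ÷ 18.015 g/mol = 0.07427 mol
mass O = 1.71 − (0.4476 + 0.07487) = 1.188 g → mol O = 1.188 ÷ 15.999 = 0.07423 mol
Divide by the smallest (0.03727 mol): C 1.000, H 1.993, O 1.992
Empirical formula: CH2O2
Empirical-formula mass = 46.02 g/mol; 138 ÷ 46.02 ≈ 3, so the molecular formula is C3H6O6.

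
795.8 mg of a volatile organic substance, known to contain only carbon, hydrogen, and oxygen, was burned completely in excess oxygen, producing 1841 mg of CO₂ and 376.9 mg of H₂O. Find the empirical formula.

C8H8O3

mol C = 1.841 g CO₂ ÷ 44.009 g/mol = 0.041832 mol
mol H = 2 × 0.3769 g H₂O ÷ 18.015 g/mol = 0.041843 mol
mass O = 0.7958 − (0.50245 + 0.042178) = 0.25117 g → mol O = 0.25117 ÷ 15.999 = 0.015699 mol
Divide by the smallest (0.015699 mol): C 2.665, H 2.665, O 1.000
Multiplying each by 3 gives whole numbers: C 7.99, H 8.00, O 3.00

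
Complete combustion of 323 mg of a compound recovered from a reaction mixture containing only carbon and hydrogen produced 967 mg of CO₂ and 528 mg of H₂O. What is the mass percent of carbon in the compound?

81.7%

mol C = 0.967 g CO₂ ÷ 44.009 g/mol = 0.02197 mol
mol H = 2 × 0.528 g H₂O ÷ 18.015 g/mol = 0.05862 mol
mass % C = 0.2639 g ÷ 0.323 g × 100%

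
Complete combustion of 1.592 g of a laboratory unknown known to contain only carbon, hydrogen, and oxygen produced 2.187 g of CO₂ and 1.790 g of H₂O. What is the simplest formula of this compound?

mol C = 2.187 g CO₂ ÷ 44.009 g/mol = 0.049694 mol
mol H = 2 × 1.790 g H₂O ÷ 18.015 g/mol = 0.19872 mol
mass O = 1.592 − (0.59688 + 0.20031) = 0.79481 g → mol O = 0.79481 ÷ 15.999 = 0.049679 mol
Divide by the smallest (0.049679 mol): C 1.000, H 4.000, O 1.000

CH4O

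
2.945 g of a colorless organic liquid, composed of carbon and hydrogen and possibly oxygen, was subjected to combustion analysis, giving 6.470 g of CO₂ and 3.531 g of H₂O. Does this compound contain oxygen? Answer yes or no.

yes

mol C = 6.470 g CO₂ ÷ 44.009 g/mol = 0.14702 mol
mol H = 2 × 3.531 g H₂O ÷ 18.015 g/mol = 0.39201 mol
C and H account for only 2.1609 g of the 2.945 g sample; the remaining 0.78406 g must be oxygen.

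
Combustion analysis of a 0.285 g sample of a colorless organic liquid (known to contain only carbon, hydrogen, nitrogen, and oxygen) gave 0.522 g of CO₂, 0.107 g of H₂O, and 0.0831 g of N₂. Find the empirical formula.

C4H4N2O

mol C = 0.522 g CO₂ ÷ 44.009 g/mol = 0.01186 mol
mol H = 2 × 0.107 g H₂O ÷ 18.015 g/mol = 0.01188 mol
mol N = 2 × 0.0831 g N₂ ÷ 28.014 g/mol = 0.005933 mol
mass O = 0.285 − (0.1425 + 0.01197 + 0.08310) = 0.04746 g → mol O = 0.04746 ÷ 15.999 = 0.002966 mol
Divide by the smallest (0.002966 mol): C 3.998, H 4.004, N 2.000, O 1.000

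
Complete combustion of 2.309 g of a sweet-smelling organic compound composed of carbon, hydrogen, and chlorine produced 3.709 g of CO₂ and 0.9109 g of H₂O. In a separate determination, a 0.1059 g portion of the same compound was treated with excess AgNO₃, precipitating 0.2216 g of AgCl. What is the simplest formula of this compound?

C5H6Cl2

mol C = 3.709 g CO₂ ÷ 44.009 g/mol = 0.084278 mol
mol H = 2 × 0.9109 g H₂O ÷ 18.015 g/mol = 0.10113 mol
From the AgCl data: mol Cl per gram of compound = (0.2216 ÷ 143.318) ÷ 0.1059 = 0.014601 mol/g, so in the 2.309 g combustion sample mol Cl = 0.033713 mol
Divide by the smallest (0.033713 mol): C 2.500, H 3.000, Cl 1.000
Multiplying each by 2 gives whole numbers: C 5.00, H 6.00, Cl 2.00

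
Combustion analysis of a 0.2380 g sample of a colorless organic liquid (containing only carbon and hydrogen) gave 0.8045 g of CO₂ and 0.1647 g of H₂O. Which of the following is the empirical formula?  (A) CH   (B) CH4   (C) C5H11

(A) CH

mol C = 0.8045 g CO₂ ÷ 44.009 g/mol = 0.018280 mol
mol H = 2 × 0.1647 g H₂O ÷ 18.015 g/mol = 0.018285 mol
Divide by the smallest (0.018280 mol): C 1.000, H 1.000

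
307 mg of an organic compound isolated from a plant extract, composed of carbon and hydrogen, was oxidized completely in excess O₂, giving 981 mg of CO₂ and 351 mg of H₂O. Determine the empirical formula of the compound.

mol C = 0.981 g CO₂ ÷ 44.009 g/mol = 0.02229 mol
mol H = 2 × 0.351 g H₂O ÷ 18.015 g/mol = 0.03897 mol
Divide by the smallest (0.02229 mol): C 1.000, H 1.748
Multiplying each by 4 gives whole numbers: C 4.00, H 6.99

C4H7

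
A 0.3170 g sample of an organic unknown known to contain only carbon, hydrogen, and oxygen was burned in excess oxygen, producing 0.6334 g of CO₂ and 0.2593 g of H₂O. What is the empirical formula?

C2H4O

mol C = 0.6334 g CO₂ ÷ 44.009 g/mol = 0.014393 mol
mol H = 2 × 0.2593 g H₂O ÷ 18.015 g/mol = 0.028787 mol
mass O = 0.3170 − (0.17287 + 0.029017) = 0.11511 g → mol O = 0.11511 ÷ 15.999 = 0.0071951 mol
Divide by the smallest (0.0071951 mol): C 2.000, H 4.001, O 1.000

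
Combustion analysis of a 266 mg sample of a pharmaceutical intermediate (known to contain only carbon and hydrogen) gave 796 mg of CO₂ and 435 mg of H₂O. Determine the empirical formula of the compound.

mol C = 0.796 g CO₂ ÷ 44.009 g/mol = 0.01809 mol
mol H = 2 × 0.435 g H₂O ÷ 18.015 g/mol = 0.04829 mol
Divide by the smallest (0.01809 mol): C 1.000, H 2.670
Multiplying each by 3 gives whole numbers: C 3.00, H 8.01

C3H8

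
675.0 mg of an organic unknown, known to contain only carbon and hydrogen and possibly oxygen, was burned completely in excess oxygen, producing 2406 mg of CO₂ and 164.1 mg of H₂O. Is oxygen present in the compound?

no

mol C = 2.406 g CO₂ ÷ 44.009 g/mol = 0.054671 mol
mol H = 2 × 0.1641 g H₂O ÷ 18.015 g/mol = 0.018218 mol
C and H together account for 0.67501 g — essentially the entire 0.6750 g sample — so the compound contains no oxygen.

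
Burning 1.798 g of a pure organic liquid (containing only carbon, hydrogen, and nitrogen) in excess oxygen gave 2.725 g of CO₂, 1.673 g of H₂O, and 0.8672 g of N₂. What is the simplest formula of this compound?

mol C = 2.725 g CO₂ ÷ 44.009 g/mol = 0.061919 mol
mol H = 2 × 1.673 g H₂O ÷ 18.015 g/mol = 0.18573 mol
mol N = 2 × 0.8672 g N₂ ÷ 28.014 g/mol = 0.061912 mol
Divide by the smallest (0.061912 mol): C 1.000, H 3.000, N 1.000

CH3N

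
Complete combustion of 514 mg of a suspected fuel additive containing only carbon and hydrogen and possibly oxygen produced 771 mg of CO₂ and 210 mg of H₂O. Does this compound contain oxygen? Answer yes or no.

yes

mol C = 0.771 g CO₂ ÷ 44.009 g/mol = 0.01752 mol
mol H = 2 × 0.210 g H₂O ÷ 18.015 g/mol = 0.02331 mol
C and H account for only 0.2339 g of the 0.514 g sample; the remaining 0.2801 g must be oxygen.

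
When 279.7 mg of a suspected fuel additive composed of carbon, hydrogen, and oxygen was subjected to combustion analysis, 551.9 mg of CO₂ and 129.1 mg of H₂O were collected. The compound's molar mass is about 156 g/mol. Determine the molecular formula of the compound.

mol C = 0.5519 g CO₂ ÷ 44.009 g/mol = 0.012541 mol
mol H = 2 × 0.1291 g H₂O ÷ 18.015 g/mol = 0.014333 mol
mass O = 0.2797 − (0.15063 + 0.014447) = 0.11463 g → mol O = 0.11463 ÷ 15.999 = 0.0071647 mol
Divide by the smallest (0.0071647 mol): C 1.750, H 2.000, O 1.000
Multiplying each by 4 gives whole numbers: C 7.00, H 8.00, O 4.00
Empirical formula: C7H8O4
Empirical-formula mass = 156.14 g/mol; 156 ÷ 156.14 ≈ 1, so the molecular formula is C7H8O4.

C7H8O4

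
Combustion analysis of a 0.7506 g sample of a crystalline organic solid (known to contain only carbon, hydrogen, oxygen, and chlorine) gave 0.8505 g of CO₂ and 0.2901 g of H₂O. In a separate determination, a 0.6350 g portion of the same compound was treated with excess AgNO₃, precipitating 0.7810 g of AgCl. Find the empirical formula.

C6H10Cl2O5

mol C = 0.8505 g CO₂ ÷ 44.009 g/mol = 0.019326 mol
mol H = 2 × 0.2901 g H₂O ÷ 18.015 g/mol = 0.032206 mol
From the AgCl data: mol Cl per gram of compound = (0.7810 ÷ 143.318) ÷ 0.6350 = 0.0085818 mol/g, so in the 0.7506 g combustion sample mol Cl = 0.0064415 mol
mass O = 0.7506 − (0.23212 + 0.032464 + 0.22835) = 0.25767 g → mol O = 0.25767 ÷ 15.999 = 0.016105 mol
Divide by the smallest (0.0064415 mol): C 3.000, H 5.000, Cl 1.000, O 2.500
Multiplying each by 2 gives whole numbers: C 6.00, H 10.00, Cl 2.00, O 5.00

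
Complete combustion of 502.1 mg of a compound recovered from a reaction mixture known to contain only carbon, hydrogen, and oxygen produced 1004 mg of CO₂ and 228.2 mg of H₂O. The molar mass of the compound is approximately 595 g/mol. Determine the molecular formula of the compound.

mol C = 1.004 g CO₂ ÷ 44.009 g/mol = 0.022814 mol
mol H = 2 × 0.2282 g H₂O ÷ 18.015 g/mol = 0.025334 mol
mass O = 0.5021 − (0.27401 + 0.025537) = 0.20255 g → mol O = 0.20255 ÷ 15.999 = 0.012660 mol
Divide by the smallest (0.012660 mol): C 1.802, H 2.001, O 1.000
Multiplying each by 5 gives whole numbers: C 9.01, H 10.01, O 5.00
Empirical formula: C9H10O5
Empirical-formula mass = 198.17 g/mol; 595 ÷ 198.17 ≈ 3, so the molecular formula is C27H30O15.

C27H30O15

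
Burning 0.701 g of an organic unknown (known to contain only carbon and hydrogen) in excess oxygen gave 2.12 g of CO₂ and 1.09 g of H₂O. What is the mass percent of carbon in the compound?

mol C = 2.12 g CO₂ ÷ 44.009 g/mol = 0.04817 mol
mol H = 2 × 1.09 g H₂O ÷ 18.015 g/mol = 0.1210 mol
mass % C = 0.5786 g ÷ 0.701 g × 100%

82.5%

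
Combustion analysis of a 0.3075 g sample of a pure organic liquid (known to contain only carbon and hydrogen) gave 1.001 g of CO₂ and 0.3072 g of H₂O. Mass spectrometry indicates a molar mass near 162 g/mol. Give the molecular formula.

C12H18

mol C = 1.001 g CO₂ ÷ 44.009 g/mol = 0.022745 mol
mol H = 2 × 0.3072 g H₂O ÷ 18.015 g/mol = 0.034105 mol
Divide by the smallest (0.022745 mol): C 1.000, H 1.499
Multiplying each by 2 gives whole numbers: C 2.00, H 3.00
Empirical formula: C2H3
Empirical-formula mass = 27.05 g/mol; 162 ÷ 27.05 ≈ 6, so the molecular formula is C12H18.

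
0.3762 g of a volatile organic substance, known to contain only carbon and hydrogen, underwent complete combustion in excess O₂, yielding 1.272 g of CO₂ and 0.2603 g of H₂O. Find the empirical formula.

CH

mol C = 1.272 g CO₂ ÷ 44.009 g/mol = 0.028903 mol
mol H = 2 × 0.2603 g H₂O ÷ 18.015 g/mol = 0.028898 mol
Divide by the smallest (0.028898 mol): C 1.000, H 1.000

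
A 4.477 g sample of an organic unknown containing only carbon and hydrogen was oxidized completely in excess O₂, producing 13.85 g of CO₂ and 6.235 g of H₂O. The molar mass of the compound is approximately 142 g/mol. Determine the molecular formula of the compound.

C10H22

mol C = 13.85 g CO₂ ÷ 44.009 g/mol = 0.31471 mol
mol H = 2 × 6.235 g H₂O ÷ 18.015 g/mol = 0.69220 mol
Divide by the smallest (0.31471 mol): C 1.000, H 2.199
Multiplying each by 5 gives whole numbers: C 5.00, H 11.00
Empirical formula: C5H11
Empirical-formula mass = 71.14 g/mol; 142 ÷ 71.14 ≈ 2, so the molecular formula is C10H22.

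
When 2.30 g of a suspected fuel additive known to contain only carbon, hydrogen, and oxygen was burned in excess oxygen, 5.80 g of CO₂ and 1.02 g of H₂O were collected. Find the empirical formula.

mol C = 5.80 g CO₂ ÷ 44.009 g/mol = 0.1318 mol
mol H = 2 × 1.02 g H₂O ÷ 18.015 g/mol = 0.1132 mol
mass O = 2.30 − (1.583 + 0.1141) = 0.6029 g → mol O = 0.6029 ÷ 15.999 = 0.03768 mol
Divide by the smallest (0.03768 mol): C 3.497, H 3.005, O 1.000
Multiplying each by 2 gives whole numbers: C 6.99, H 6.01, O 2.00

C7H6O2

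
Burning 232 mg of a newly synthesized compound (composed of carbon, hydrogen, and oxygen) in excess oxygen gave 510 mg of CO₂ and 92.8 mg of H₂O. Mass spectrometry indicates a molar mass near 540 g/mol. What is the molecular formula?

mol C = 0.510 g CO₂ ÷ 44.009 g/mol = 0.01159 mol
mol H = 2 × 0.0928 g H₂O ÷ 18.015 g/mol = 0.01030 mol
mass O = 0.232 − (0.1392 + 0.01038) = 0.08243 g → mol O = 0.08243 ÷ 15.999 = 0.005152 mol
Divide by the smallest (0.005152 mol): C 2.249, H 2.000, O 1.000
Multiplying each by 4 gives whole numbers: C 9.00, H 8.00, O 4.00
Empirical formula: C9H8O4
Empirical-formula mass = 180.16 g/mol; 540 ÷ 180.16 ≈ 3, so the molecular formula is C27H24O12.

C27H24O12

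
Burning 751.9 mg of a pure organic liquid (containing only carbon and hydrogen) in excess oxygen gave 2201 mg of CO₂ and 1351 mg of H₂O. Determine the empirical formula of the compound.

CH3

mol C = 2.201 g CO₂ ÷ 44.009 g/mol = 0.050012 mol
mol H = 2 × 1.351 g H₂O ÷ 18.015 g/mol = 0.14999 mol
Divide by the smallest (0.050012 mol): C 1.000, H 2.999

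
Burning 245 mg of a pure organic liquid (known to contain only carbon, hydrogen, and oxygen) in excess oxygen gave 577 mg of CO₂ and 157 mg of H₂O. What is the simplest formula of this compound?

mol C = 0.577 g CO₂ ÷ 44.009 g/mol = 0.01311 mol
mol H = 2 × 0.157 g H₂O ÷ 18.015 g/mol = 0.01743 mol
mass O = 0.245 − (0.1575 + 0.01757) = 0.06995 g → mol O = 0.06995 ÷ 15.999 = 0.004372 mol
Divide by the smallest (0.004372 mol): C 2.999, H 3.986, O 1.000

C3H4O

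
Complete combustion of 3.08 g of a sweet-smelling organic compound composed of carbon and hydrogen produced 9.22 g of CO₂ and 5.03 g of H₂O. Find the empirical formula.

mol C = 9.22 g CO₂ ÷ 44.009 g/mol = 0.2095 mol
mol H = 2 × 5.03 g H₂O ÷ 18.015 g/mol = 0.5584 mol
Divide by the smallest (0.2095 mol): C 1.000, H 2.665
Multiplying each by 3 gives whole numbers: C 3.00, H 8.00

C3H8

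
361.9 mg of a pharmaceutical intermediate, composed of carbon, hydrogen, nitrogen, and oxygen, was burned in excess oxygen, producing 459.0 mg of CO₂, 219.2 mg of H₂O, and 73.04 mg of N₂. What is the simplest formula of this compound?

C6H14N3O5

mol C = 0.4590 g CO₂ ÷ 44.009 g/mol = 0.010430 mol
mol H = 2 × 0.2192 g H₂O ÷ 18.015 g/mol = 0.024335 mol
mol N = 2 × 0.07304 g N₂ ÷ 28.014 g/mol = 0.0052145 mol
mass O = 0.3619 − (0.12527 + 0.024530 + 0.073040) = 0.13906 g → mol O = 0.13906 ÷ 15.999 = 0.0086917 mol
Divide by the smallest (0.0052145 mol): C 2.000, H 4.667, N 1.000, O 1.667
Multiplying each by 3 gives whole numbers: C 6.00, H 14.00, N 3.00, O 5.00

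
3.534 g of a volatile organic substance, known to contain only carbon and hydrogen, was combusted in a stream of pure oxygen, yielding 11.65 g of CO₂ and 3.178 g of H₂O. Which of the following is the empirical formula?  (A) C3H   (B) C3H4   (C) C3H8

mol C = 11.65 g CO₂ ÷ 44.009 g/mol = 0.26472 mol
mol H = 2 × 3.178 g H₂O ÷ 18.015 g/mol = 0.35282 mol
Divide by the smallest (0.26472 mol): C 1.000, H 1.333
Multiplying each by 3 gives whole numbers: C 3.00, H 4.00

(B) C3H4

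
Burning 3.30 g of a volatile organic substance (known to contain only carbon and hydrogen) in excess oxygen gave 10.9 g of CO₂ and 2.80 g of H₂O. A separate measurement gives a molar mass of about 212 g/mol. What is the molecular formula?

C16H20

mol C = 10.9 g CO₂ ÷ 44.009 g/mol = 0.2477 mol
mol H = 2 × 2.80 g H₂O ÷ 18.015 g/mol = 0.3109 mol
Divide by the smallest (0.2477 mol): C 1.000, H 1.255
Multiplying each by 4 gives whole numbers: C 4.00, H 5.02
Empirical formula: C4H5
Empirical-formula mass = 53.08 g/mol; 212 ÷ 53.08 ≈ 4, so the molecular formula is C16H20.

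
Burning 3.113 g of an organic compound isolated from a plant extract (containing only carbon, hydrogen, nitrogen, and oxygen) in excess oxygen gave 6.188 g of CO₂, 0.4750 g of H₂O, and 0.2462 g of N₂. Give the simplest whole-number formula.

mol C = 6.188 g CO₂ ÷ 44.009 g/mol = 0.14061 mol
mol H = 2 × 0.4750 g H₂O ÷ 18.015 g/mol = 0.052734 mol
mol N = 2 × 0.2462 g N₂ ÷ 28.014 g/mol = 0.017577 mol
mass O = 3.113 − (1.6888 + 0.053156 + 0.24620) = 1.1248 g → mol O = 1.1248 ÷ 15.999 = 0.070305 mol
Divide by the smallest (0.017577 mol): C 8.000, H 3.000, N 1.000, O 4.000

C8H3NO4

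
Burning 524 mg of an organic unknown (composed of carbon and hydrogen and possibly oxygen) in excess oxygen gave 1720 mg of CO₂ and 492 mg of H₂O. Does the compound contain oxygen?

mol C = 1.72 g CO₂ ÷ 44.009 g/mol = 0.03908 mol
mol H = 2 × 0.492 g H₂O ÷ 18.015 g/mol = 0.05462 mol
C and H together account for 0.5245 g — essentially the entire 0.524 g sample — so the compound contains no oxygen.

no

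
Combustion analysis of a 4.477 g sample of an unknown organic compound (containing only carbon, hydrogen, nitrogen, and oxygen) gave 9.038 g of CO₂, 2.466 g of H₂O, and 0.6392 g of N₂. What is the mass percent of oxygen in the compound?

mol C = 9.038 g CO₂ ÷ 44.009 g/mol = 0.20537 mol
mol H = 2 × 2.466 g H₂O ÷ 18.015 g/mol = 0.27377 mol
mol N = 2 × 0.6392 g N₂ ÷ 28.014 g/mol = 0.045634 mol
mass O = 4.477 − (2.4667 + 0.27596 + 0.63920) = 1.0952 g → mol O = 1.0952 ÷ 15.999 = 0.068453 mol
mass % O = 1.0952 g ÷ 4.477 g × 100%

24.46%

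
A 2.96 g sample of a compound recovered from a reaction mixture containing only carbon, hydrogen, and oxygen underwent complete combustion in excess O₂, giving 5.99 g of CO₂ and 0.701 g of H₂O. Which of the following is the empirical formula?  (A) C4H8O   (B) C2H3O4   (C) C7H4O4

(C) C7H4O4

mol C = 5.99 g CO₂ ÷ 44.009 g/mol = 0.1361 mol
mol H = 2 × 0.701 g H₂O ÷ 18.015 g/mol = 0.07782 mol
mass O = 2.96 − (1.635 + 0.07845) = 1.247 g → mol O = 1.247 ÷ 15.999 = 0.07793 mol
Divide by the smallest (0.07782 mol): C 1.749, H 1.000, O 1.001
Multiplying each by 4 gives whole numbers: C 7.00, H 4.00, O 4.01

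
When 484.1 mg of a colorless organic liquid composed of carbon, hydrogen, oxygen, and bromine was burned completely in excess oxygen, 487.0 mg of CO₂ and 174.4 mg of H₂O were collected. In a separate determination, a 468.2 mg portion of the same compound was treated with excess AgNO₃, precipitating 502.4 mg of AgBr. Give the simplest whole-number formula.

mol C = 0.4870 g CO₂ ÷ 44.009 g/mol = 0.011066 mol
mol H = 2 × 0.1744 g H₂O ÷ 18.015 g/mol = 0.019362 mol
From the AgBr data: mol Br per gram of compound = (0.5024 ÷ 187.772) ÷ 0.4682 = 0.0057146 mol/g, so in the 0.4841 g combustion sample mol Br = 0.0027664 mol
mass O = 0.4841 − (0.13291 + 0.019517 + 0.22105) = 0.11062 g → mol O = 0.11062 ÷ 15.999 = 0.0069142 mol
Divide by the smallest (0.0027664 mol): C 4.000, H 6.999, Br 1.000, O 2.499
Multiplying each by 2 gives whole numbers: C 8.00, H 14.00, Br 2.00, O 5.00

C8H14Br2O5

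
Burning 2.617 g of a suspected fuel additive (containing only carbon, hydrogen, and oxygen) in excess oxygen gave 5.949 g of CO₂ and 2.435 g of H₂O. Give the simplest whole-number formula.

mol C = 5.949 g CO₂ ÷ 44.009 g/mol = 0.13518 mol
mol H = 2 × 2.435 g H₂O ÷ 18.015 g/mol = 0.27033 mol
mass O = 2.617 − (1.6236 + 0.27249) = 0.72090 g → mol O = 0.72090 ÷ 15.999 = 0.045059 mol
Divide by the smallest (0.045059 mol): C 3.000, H 5.999, O 1.000

C3H6O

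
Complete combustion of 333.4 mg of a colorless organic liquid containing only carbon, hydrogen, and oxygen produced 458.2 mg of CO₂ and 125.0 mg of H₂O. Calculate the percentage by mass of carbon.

37.51%

mol C = 0.4582 g CO₂ ÷ 44.009 g/mol = 0.010412 mol
mol H = 2 × 0.1250 g H₂O ÷ 18.015 g/mol = 0.013877 mol
mass O = 0.3334 − (0.12505 + 0.013988) = 0.19436 g → mol O = 0.19436 ÷ 15.999 = 0.012148 mol
mass % C = 0.12505 g ÷ 0.3334 g × 100%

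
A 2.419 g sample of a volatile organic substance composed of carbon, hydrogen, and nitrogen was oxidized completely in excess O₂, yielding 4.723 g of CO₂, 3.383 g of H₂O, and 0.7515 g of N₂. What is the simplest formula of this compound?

C2H7N

mol C = 4.723 g CO₂ ÷ 44.009 g/mol = 0.10732 mol
mol H = 2 × 3.383 g H₂O ÷ 18.015 g/mol = 0.37558 mol
mol N = 2 × 0.7515 g N₂ ÷ 28.014 g/mol = 0.053652 mol
Divide by the smallest (0.053652 mol): C 2.000, H 7.000, N 1.000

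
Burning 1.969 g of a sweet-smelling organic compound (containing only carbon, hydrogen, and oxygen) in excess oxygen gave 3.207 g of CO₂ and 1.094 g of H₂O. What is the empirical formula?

C6H10O5

mol C = 3.207 g CO₂ ÷ 44.009 g/mol = 0.072871 mol
mol H = 2 × 1.094 g H₂O ÷ 18.015 g/mol = 0.12145 mol
mass O = 1.969 − (0.87526 + 0.12243) = 0.97131 g → mol O = 0.97131 ÷ 15.999 = 0.060711 mol
Divide by the smallest (0.060711 mol): C 1.200, H 2.001, O 1.000
Multiplying each by 5 gives whole numbers: C 6.00, H 10.00, O 5.00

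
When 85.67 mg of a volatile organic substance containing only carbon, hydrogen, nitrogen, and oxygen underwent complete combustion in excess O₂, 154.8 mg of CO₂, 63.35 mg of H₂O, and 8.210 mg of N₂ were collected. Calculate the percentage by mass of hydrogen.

8.28%

mol C = 0.1548 g CO₂ ÷ 44.009 g/mol = 0.0035175 mol
mol H = 2 × 0.06335 g H₂O ÷ 18.015 g/mol = 0.0070330 mol
mol N = 2 × 0.008210 g N₂ ÷ 28.014 g/mol = 0.00058614 mol
mass O = 0.08567 − (0.042248 + 0.0070893 + 0.0082100) = 0.028122 g → mol O = 0.028122 ÷ 15.999 = 0.0017578 mol
mass % H = 0.0070893 g ÷ 0.08567 g × 100%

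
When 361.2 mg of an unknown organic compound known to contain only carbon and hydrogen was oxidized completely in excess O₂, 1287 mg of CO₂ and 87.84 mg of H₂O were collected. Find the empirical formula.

C3H

mol C = 1.287 g CO₂ ÷ 44.009 g/mol = 0.029244 mol
mol H = 2 × 0.08784 g H₂O ÷ 18.015 g/mol = 0.0097519 mol
Divide by the smallest (0.0097519 mol): C 2.999, H 1.000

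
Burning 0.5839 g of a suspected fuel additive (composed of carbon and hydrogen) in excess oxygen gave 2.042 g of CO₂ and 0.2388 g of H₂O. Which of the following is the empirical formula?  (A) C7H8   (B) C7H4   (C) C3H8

(B) C7H4

mol C = 2.042 g CO₂ ÷ 44.009 g/mol = 0.046400 mol
mol H = 2 × 0.2388 g H₂O ÷ 18.015 g/mol = 0.026511 mol
Divide by the smallest (0.026511 mol): C 1.750, H 1.000
Multiplying each by 4 gives whole numbers: C 7.00, H 4.00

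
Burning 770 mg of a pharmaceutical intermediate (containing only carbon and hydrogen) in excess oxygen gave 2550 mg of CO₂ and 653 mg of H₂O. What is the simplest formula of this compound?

mol C = 2.55 g CO₂ ÷ 44.009 g/mol = 0.05794 mol
mol H = 2 × 0.653 g H₂O ÷ 18.015 g/mol = 0.07250 mol
Divide by the smallest (0.05794 mol): C 1.000, H 1.251
Multiplying each by 4 gives whole numbers: C 4.00, H 5.00

C4H5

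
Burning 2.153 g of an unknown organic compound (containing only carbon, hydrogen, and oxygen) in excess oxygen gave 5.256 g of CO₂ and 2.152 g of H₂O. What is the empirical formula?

mol C = 5.256 g CO₂ ÷ 44.009 g/mol = 0.11943 mol
mol H = 2 × 2.152 g H₂O ÷ 18.015 g/mol = 0.23891 mol
mass O = 2.153 − (1.4345 + 0.24082) = 0.47770 g → mol O = 0.47770 ÷ 15.999 = 0.029858 mol
Divide by the smallest (0.029858 mol): C 4.000, H 8.002, O 1.000

C4H8O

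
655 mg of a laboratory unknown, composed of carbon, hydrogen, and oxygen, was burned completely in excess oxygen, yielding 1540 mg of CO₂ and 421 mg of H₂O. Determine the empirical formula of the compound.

mol C = 1.54 g CO₂ ÷ 44.009 g/mol = 0.03499 mol
mol H = 2 × 0.421 g H₂O ÷ 18.015 g/mol = 0.04674 mol
mass O = 0.655 − (0.4203 + 0.04711) = 0.1876 g → mol O = 0.1876 ÷ 15.999 = 0.01172 mol
Divide by the smallest (0.01172 mol): C 2.984, H 3.986, O 1.000

C3H4O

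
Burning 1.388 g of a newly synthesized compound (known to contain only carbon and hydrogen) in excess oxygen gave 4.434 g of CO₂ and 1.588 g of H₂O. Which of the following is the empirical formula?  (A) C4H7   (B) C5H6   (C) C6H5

mol C = 4.434 g CO₂ ÷ 44.009 g/mol = 0.10075 mol
mol H = 2 × 1.588 g H₂O ÷ 18.015 g/mol = 0.17630 mol
Divide by the smallest (0.10075 mol): C 1.000, H 1.750
Multiplying each by 4 gives whole numbers: C 4.00, H 7.00

(A) C4H7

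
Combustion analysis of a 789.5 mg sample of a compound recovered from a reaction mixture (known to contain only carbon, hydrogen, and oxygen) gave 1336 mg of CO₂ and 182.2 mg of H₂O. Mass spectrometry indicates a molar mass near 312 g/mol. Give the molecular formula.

C12H8O10

mol C = 1.336 g CO₂ ÷ 44.009 g/mol = 0.030357 mol
mol H = 2 × 0.1822 g H₂O ÷ 18.015 g/mol = 0.020228 mol
mass O = 0.7895 − (0.36462 + 0.020389) = 0.40449 g → mol O = 0.40449 ÷ 15.999 = 0.025282 mol
Divide by the smallest (0.020228 mol): C 1.501, H 1.000, O 1.250
Multiplying each by 4 gives whole numbers: C 6.00, H 4.00, O 5.00
Empirical formula: C6H4O5
Empirical-formula mass = 156.09 g/mol; 312 ÷ 156.09 ≈ 2, so the molecular formula is C12H8O10.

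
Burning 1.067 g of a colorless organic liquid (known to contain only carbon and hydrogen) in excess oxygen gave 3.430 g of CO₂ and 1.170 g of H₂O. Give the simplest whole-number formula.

mol C = 3.430 g CO₂ ÷ 44.009 g/mol = 0.077939 mol
mol H = 2 × 1.170 g H₂O ÷ 18.015 g/mol = 0.12989 mol
Divide by the smallest (0.077939 mol): C 1.000, H 1.667
Multiplying each by 3 gives whole numbers: C 3.00, H 5.00

C3H5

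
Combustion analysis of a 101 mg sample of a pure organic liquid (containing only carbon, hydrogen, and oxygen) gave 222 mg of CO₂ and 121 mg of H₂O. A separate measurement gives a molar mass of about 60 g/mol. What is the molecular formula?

C3H8O

mol C = 0.222 g CO₂ ÷ 44.009 g/mol = 0.005044 mol
mol H = 2 × 0.121 g H₂O ÷ 18.015 g/mol = 0.01343 mol
mass O = 0.101 − (0.06059 + 0.01354) = 0.02687 g → mol O = 0.02687 ÷ 15.999 = 0.001680 mol
Divide by the smallest (0.001680 mol): C 3.003, H 7.998, O 1.000
Empirical formula: C3H8O
Empirical-formula mass = 60.10 g/mol; 60 ÷ 60.10 ≈ 1, so the molecular formula is C3H8O.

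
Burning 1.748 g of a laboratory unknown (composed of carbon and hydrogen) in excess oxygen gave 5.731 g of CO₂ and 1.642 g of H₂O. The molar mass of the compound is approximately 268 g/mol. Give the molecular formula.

mol C = 5.731 g CO₂ ÷ 44.009 g/mol = 0.13022 mol
mol H = 2 × 1.642 g H₂O ÷ 18.015 g/mol = 0.18229 mol
Divide by the smallest (0.13022 mol): C 1.000, H 1.400
Multiplying each by 5 gives whole numbers: C 5.00, H 7.00
Empirical formula: C5H7
Empirical-formula mass = 67.11 g/mol; 268 ÷ 67.11 ≈ 4, so the molecular formula is C20H28.

C20H28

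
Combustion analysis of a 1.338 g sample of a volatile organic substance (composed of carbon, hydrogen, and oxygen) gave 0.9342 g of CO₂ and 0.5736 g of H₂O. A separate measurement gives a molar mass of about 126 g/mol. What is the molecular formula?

C2H6O6

mol C = 0.9342 g CO₂ ÷ 44.009 g/mol = 0.021227 mol
mol H = 2 × 0.5736 g H₂O ÷ 18.015 g/mol = 0.063680 mol
mass O = 1.338 − (0.25496 + 0.064190) = 1.0188 g → mol O = 1.0188 ÷ 15.999 = 0.063682 mol
Divide by the smallest (0.021227 mol): C 1.000, H 3.000, O 3.000
Empirical formula: CH3O3
Empirical-formula mass = 63.03 g/mol; 126 ÷ 63.03 ≈ 2, so the molecular formula is C2H6O6.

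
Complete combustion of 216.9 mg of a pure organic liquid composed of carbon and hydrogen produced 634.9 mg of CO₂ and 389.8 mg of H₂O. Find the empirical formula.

CH3

mol C = 0.6349 g CO₂ ÷ 44.009 g/mol = 0.014427 mol
mol H = 2 × 0.3898 g H₂O ÷ 18.015 g/mol = 0.043275 mol
Divide by the smallest (0.014427 mol): C 1.000, H 3.000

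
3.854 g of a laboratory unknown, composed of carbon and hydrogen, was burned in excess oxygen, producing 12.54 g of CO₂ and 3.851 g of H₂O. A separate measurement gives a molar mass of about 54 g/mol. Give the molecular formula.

C4H6

mol C = 12.54 g CO₂ ÷ 44.009 g/mol = 0.28494 mol
mol H = 2 × 3.851 g H₂O ÷ 18.015 g/mol = 0.42753 mol
Divide by the smallest (0.28494 mol): C 1.000, H 1.500
Multiplying each by 2 gives whole numbers: C 2.00, H 3.00
Empirical formula: C2H3
Empirical-formula mass = 27.05 g/mol; 54 ÷ 27.05 ≈ 2, so the molecular formula is C4H6.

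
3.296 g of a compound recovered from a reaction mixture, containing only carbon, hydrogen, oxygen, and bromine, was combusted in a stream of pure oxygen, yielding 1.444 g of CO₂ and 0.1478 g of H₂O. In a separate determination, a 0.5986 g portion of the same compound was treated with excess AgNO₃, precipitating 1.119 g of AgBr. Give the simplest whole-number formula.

C2HBr2O

mol C = 1.444 g CO₂ ÷ 44.009 g/mol = 0.032811 mol
mol H = 2 × 0.1478 g H₂O ÷ 18.015 g/mol = 0.016409 mol
From the AgBr data: mol Br per gram of compound = (1.119 ÷ 187.772) ÷ 0.5986 = 0.0099555 mol/g, so in the 3.296 g combustion sample mol Br = 0.032813 mol
mass O = 3.296 − (0.39410 + 0.016540 + 2.6219) = 0.26345 g → mol O = 0.26345 ÷ 15.999 = 0.016467 mol
Divide by the smallest (0.016409 mol): C 2.000, H 1.000, Br 2.000, O 1.004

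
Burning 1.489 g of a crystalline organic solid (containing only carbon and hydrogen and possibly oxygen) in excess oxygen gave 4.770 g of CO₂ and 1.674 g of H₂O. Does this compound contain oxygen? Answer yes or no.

no

mol C = 4.770 g CO₂ ÷ 44.009 g/mol = 0.10839 mol
mol H = 2 × 1.674 g H₂O ÷ 18.015 g/mol = 0.18585 mol
C and H together account for 1.4892 g — essentially the entire 1.489 g sample — so the compound contains no oxygen.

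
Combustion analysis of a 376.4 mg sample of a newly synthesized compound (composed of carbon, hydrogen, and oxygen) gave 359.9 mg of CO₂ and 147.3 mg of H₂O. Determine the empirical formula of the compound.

CH2O2

mol C = 0.3599 g CO₂ ÷ 44.009 g/mol = 0.0081779 mol
mol H = 2 × 0.1473 g H₂O ÷ 18.015 g/mol = 0.016353 mol
mass O = 0.3764 − (0.098224 + 0.016484) = 0.26169 g → mol O = 0.26169 ÷ 15.999 = 0.016357 mol
Divide by the smallest (0.0081779 mol): C 1.000, H 2.000, O 2.000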